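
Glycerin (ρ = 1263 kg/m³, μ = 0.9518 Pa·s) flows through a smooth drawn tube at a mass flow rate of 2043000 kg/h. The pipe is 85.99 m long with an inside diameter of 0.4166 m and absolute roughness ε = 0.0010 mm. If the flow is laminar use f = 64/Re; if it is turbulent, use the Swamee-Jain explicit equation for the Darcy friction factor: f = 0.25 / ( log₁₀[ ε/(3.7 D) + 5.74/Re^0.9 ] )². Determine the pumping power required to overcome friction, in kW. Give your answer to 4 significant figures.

P ≈ 22.35 kW

ṁ = 2043000 kg/h = 2043000/3600 = 567.5 kg/s.
A = πD²/4 = π(0.4166)²/4 = 0.1363 m²; mean velocity V = ṁ/(ρA) = 567.5/(1263 · 0.1363) = 3.296 m/s.
Reynolds number Re = ρVD/μ = 1263 · 3.296 · 0.4166 / 0.952 = 1822.
Re < 2300 → laminar flow, so f = 64/Re = 64/1822 = 0.03512 (the turbulent correlation is not needed).
Darcy-Weisbach: ΔP = f(L/D)(ρV²/2) = 0.03512·(85.99/0.4166)·(1263·3.296²/2) = 0.03512·206.4·6862 = 4.974e+04 Pa.
Q = ṁ/ρ = 567.5/1263 = 0.4493 m³/s.
Pumping power P = QΔP = 0.4493·4.974e+04 = 22351 W = 22.35 kW.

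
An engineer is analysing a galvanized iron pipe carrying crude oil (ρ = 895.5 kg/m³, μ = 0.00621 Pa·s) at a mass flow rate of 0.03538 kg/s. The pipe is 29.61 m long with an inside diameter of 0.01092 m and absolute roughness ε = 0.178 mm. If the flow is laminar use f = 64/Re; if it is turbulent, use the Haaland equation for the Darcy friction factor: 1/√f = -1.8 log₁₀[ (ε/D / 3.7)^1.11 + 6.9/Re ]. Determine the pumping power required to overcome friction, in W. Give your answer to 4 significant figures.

A = πD²/4 = π(0.01092)²/4 = 9.366e-05 m²; mean velocity V = ṁ/(ρA) = 0.03538/(895.5 · 9.366e-05) = 0.4218 m/s.
Reynolds number Re = ρVD/μ = 895.5 · 0.4218 · 0.01092 / 0.00621 = 664.3.
Re < 2300 → laminar flow, so f = 64/Re = 64/664.3 = 0.09634 (the turbulent correlation is not needed).
Darcy-Weisbach: ΔP = f(L/D)(ρV²/2) = 0.09634·(29.61/0.01092)·(895.5·0.4218²/2) = 0.09634·2712·79.68 = 2.082e+04 Pa.
Q = ṁ/ρ = 0.03538/895.5 = 3.951e-05 m³/s.
Pumping power P = QΔP = 3.951e-05·2.082e+04 = 0.82240 W = 0.8224 W.

P ≈ 0.8224 W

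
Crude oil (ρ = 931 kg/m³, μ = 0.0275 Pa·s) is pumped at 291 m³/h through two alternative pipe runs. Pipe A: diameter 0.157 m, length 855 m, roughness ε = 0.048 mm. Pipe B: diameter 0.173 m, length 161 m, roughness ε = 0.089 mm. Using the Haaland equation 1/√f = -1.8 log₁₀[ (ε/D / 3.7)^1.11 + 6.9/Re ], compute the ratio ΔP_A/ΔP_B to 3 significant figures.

ΔP_A/ΔP_B ≈ 8.31

Pipe A: V = Q/A = 0.08083/0.01936 = 4.175 m/s; Re = 2.219e+04; ε/D = 0.000306; Haaland → f = 0.02566; ΔP_A = f(L/D)(ρV²/2) = 1.134e+06 Pa.
Pipe B: V = Q/A = 0.08083/0.02351 = 3.439 m/s; Re = 2.014e+04; ε/D = 0.000514; Haaland → f = 0.02664; ΔP_B = f(L/D)(ρV²/2) = 1.365e+05 Pa.
ΔP_A/ΔP_B = 1.134e+06/1.365e+05 = 8.31.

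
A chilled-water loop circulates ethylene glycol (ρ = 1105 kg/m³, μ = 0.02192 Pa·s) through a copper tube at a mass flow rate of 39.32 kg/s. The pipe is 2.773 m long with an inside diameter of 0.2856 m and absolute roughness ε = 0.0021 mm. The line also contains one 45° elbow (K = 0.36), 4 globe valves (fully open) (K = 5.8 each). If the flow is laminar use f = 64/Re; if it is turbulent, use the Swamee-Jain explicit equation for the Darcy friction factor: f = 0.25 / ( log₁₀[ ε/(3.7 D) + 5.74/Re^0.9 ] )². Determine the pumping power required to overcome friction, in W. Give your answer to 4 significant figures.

A = πD²/4 = π(0.2856)²/4 = 0.06406 m²; mean velocity V = ṁ/(ρA) = 39.32/(1105 · 0.06406) = 0.5554 m/s.
Reynolds number Re = ρVD/μ = 1105 · 0.5554 · 0.2856 / 0.0219 = 7997.
Re > 4000 → turbulent. Relative roughness ε/D = 2.1e-06/0.2856 = 7.35e-06. Swamee-Jain: f = 0.25/(log₁₀[7.35e-06/3.7 + 5.74/7997^0.9])² = 0.25/(log₁₀[1.99e-06 + 0.00176])² = 0.25/(-2.753)² = 0.03298.
Total minor-loss coefficient ΣK = 1·0.36 + 4·5.8 = 23.6.
ΔP = [f·L/D + ΣK]·(ρV²/2) = [0.03298·2.773/0.2856 + 23.6]·(1105·0.5554²/2) = [0.3202 + 23.6]·170.5 = 4071 Pa.
Q = ṁ/ρ = 39.32/1105 = 0.03558 m³/s.
Pumping power P = QΔP = 0.03558·4071 = 144.85 W = 144.8 W.

P ≈ 144.8 W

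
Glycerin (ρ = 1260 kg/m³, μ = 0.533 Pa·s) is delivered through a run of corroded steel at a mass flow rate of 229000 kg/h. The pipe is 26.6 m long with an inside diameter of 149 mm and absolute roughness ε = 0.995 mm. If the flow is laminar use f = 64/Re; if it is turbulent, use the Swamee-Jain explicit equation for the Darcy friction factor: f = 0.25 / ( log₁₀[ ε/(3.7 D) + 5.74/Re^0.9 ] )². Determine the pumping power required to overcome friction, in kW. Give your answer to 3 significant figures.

ṁ = 229000 kg/h = 229000/3600 = 63.61 kg/s.
A = πD²/4 = π(0.149)²/4 = 0.01744 m²; mean velocity V = ṁ/(ρA) = 63.61/(1260 · 0.01744) = 2.895 m/s.
Reynolds number Re = ρVD/μ = 1260 · 2.895 · 0.149 / 0.533 = 1020.
Re < 2300 → laminar flow, so f = 64/Re = 64/1020 = 0.06276 (the turbulent correlation is not needed).
Darcy-Weisbach: ΔP = f(L/D)(ρV²/2) = 0.06276·(26.6/0.149)·(1260·2.895²/2) = 0.06276·178.5·5281 = 5.917e+04 Pa.
Q = ṁ/ρ = 63.61/1260 = 0.05049 m³/s.
Pumping power P = QΔP = 0.05049·5.917e+04 = 2987 W = 2.99 kW.

P ≈ 2.99 kW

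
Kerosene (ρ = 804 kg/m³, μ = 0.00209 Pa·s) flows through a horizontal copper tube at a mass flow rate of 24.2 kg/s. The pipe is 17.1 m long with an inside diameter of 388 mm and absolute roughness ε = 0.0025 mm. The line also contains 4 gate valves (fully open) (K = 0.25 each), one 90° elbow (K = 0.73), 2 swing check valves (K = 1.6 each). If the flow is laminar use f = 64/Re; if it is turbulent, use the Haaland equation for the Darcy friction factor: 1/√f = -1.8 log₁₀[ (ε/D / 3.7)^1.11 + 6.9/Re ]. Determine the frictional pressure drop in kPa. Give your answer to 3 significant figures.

A = πD²/4 = π(0.388)²/4 = 0.1182 m²; mean velocity V = ṁ/(ρA) = 24.2/(804 · 0.1182) = 0.2546 m/s.
Reynolds number Re = ρVD/μ = 804 · 0.2546 · 0.388 / 0.00209 = 3.8e+04.
Re > 4000 → turbulent. Relative roughness ε/D = 2.5e-06/0.388 = 6.44e-06. Haaland: 1/√f = -1.8 log₁₀[(6.44e-06/3.7)^1.11 + 6.9/3.8e+04] = -1.8 log₁₀[4.05e-07 + 0.000182] = 6.732, so f = 0.02207.
Total minor-loss coefficient ΣK = 4·0.25 + 1·0.73 + 2·1.6 = 4.93.
ΔP = [f·L/D + ΣK]·(ρV²/2) = [0.02207·17.1/0.388 + 4.93]·(804·0.2546²/2) = [0.9725 + 4.93]·26.05 = 153.8 Pa.
ΔP = 153.8 Pa = 0.154 kPa.

ΔP ≈ 0.154 kPa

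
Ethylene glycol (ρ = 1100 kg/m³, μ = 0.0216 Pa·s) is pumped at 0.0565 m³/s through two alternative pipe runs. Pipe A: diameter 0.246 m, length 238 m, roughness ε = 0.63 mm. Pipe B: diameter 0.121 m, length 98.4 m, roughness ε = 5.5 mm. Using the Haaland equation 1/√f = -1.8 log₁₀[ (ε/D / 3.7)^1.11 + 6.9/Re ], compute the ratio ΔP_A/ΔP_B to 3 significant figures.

Pipe A: V = Q/A = 0.0565/0.04753 = 1.189 m/s; Re = 1.489e+04; ε/D = 0.00256; Haaland → f = 0.03189; ΔP_A = f(L/D)(ρV²/2) = 2.398e+04 Pa.
Pipe B: V = Q/A = 0.0565/0.0115 = 4.913 m/s; Re = 3.028e+04; ε/D = 0.0455; Haaland → f = 0.06946; ΔP_B = f(L/D)(ρV²/2) = 7.501e+05 Pa.
ΔP_A/ΔP_B = 2.398e+04/7.501e+05 = 0.0320.

ΔP_A/ΔP_B ≈ 0.0320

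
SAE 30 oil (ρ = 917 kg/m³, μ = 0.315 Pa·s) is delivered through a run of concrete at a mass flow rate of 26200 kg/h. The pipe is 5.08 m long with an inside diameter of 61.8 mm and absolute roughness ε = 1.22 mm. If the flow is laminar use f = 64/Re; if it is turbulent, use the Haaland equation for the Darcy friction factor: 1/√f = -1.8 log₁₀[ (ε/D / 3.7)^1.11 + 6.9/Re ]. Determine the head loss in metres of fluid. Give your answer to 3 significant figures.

h_f ≈ 3.94 m

ṁ = 26200 kg/h = 26200/3600 = 7.278 kg/s.
A = πD²/4 = π(0.0618)²/4 = 0.003 m²; mean velocity V = ṁ/(ρA) = 7.278/(917 · 0.003) = 2.646 m/s.
Reynolds number Re = ρVD/μ = 917 · 2.646 · 0.0618 / 0.315 = 476.
Re < 2300 → laminar flow, so f = 64/Re = 64/476 = 0.1345 (the turbulent correlation is not needed).
Darcy-Weisbach: ΔP = f(L/D)(ρV²/2) = 0.1345·(5.08/0.0618)·(917·2.646²/2) = 0.1345·82.2·3210 = 3.547e+04 Pa.
Head loss h_f = ΔP/(ρg) = 3.547e+04/(917·9.81) = 3.94 m.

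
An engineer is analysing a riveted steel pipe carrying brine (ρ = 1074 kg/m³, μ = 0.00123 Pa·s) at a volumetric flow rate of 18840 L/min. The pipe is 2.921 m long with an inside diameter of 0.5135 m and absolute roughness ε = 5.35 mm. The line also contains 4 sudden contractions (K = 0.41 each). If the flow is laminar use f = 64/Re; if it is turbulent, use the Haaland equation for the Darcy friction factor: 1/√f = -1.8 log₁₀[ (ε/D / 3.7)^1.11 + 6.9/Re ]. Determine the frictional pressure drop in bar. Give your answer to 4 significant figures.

ΔP ≈ 0.02296 bar

Q = 18840 L/min = 18840/60000 = 0.314 m³/s.
Cross-sectional area A = πD²/4 = π(0.5135)²/4 = 0.2071 m²; mean velocity V = Q/A = 0.314/0.2071 = 1.516 m/s.
Reynolds number Re = ρVD/μ = 1074 · 1.516 · 0.5135 / 0.00123 = 6.798e+05.
Re > 4000 → turbulent. Relative roughness ε/D = 0.00535/0.5135 = 0.0104. Haaland: 1/√f = -1.8 log₁₀[(0.0104/3.7)^1.11 + 6.9/6.798e+05] = -1.8 log₁₀[0.00148 + 1.01e-05] = 5.09, so f = 0.03859.
Total minor-loss coefficient ΣK = 4·0.41 = 1.64.
ΔP = [f·L/D + ΣK]·(ρV²/2) = [0.03859·2.921/0.5135 + 1.64]·(1074·1.516²/2) = [0.2195 + 1.64]·1235 = 2296 Pa.
ΔP = 2296 Pa = 0.02296 bar.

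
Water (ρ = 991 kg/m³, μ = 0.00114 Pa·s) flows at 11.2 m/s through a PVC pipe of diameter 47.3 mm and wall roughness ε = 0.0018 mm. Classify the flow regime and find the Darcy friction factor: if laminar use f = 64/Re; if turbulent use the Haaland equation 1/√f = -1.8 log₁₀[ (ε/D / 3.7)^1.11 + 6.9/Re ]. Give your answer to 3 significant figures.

Re = ρVD/μ = 991·11.2·0.0473/0.00114 = 4.605e+05.
Re > 4000 → turbulent. ε/D = 1.8e-06/0.0473 = 3.81e-05; Haaland: 1/√f = -1.8 log₁₀[2.91e-06 + 1.5e-05] = 8.545, so f = 0.01369.

f ≈ 0.0137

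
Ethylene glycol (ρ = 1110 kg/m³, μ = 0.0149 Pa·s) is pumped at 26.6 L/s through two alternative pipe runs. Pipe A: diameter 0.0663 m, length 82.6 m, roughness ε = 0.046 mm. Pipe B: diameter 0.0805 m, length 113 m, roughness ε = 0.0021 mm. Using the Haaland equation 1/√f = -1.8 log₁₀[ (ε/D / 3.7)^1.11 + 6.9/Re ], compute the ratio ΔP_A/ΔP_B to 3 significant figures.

Pipe A: V = Q/A = 0.0266/0.003452 = 7.705 m/s; Re = 3.806e+04; ε/D = 0.000694; Haaland → f = 0.02389; ΔP_A = f(L/D)(ρV²/2) = 9.804e+05 Pa.
Pipe B: V = Q/A = 0.0266/0.00509 = 5.226 m/s; Re = 3.134e+04; ε/D = 2.61e-05; Haaland → f = 0.02312; ΔP_B = f(L/D)(ρV²/2) = 4.92e+05 Pa.
ΔP_A/ΔP_B = 9.804e+05/4.92e+05 = 1.99.

ΔP_A/ΔP_B ≈ 1.99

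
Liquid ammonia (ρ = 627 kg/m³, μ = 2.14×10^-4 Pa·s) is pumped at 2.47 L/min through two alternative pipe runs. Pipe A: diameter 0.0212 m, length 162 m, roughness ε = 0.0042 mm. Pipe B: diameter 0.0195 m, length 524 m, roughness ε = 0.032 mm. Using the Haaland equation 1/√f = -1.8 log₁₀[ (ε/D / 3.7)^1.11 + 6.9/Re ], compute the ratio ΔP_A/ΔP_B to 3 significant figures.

Pipe A: V = Q/A = 4.117e-05/0.000353 = 0.1166 m/s; Re = 7244; ε/D = 0.000198; Haaland → f = 0.034; ΔP_A = f(L/D)(ρV²/2) = 1108 Pa.
Pipe B: V = Q/A = 4.117e-05/0.0002986 = 0.1378 m/s; Re = 7875; ε/D = 0.00164; Haaland → f = 0.03494; ΔP_B = f(L/D)(ρV²/2) = 5592 Pa.
ΔP_A/ΔP_B = 1108/5592 = 0.198.

ΔP_A/ΔP_B ≈ 0.198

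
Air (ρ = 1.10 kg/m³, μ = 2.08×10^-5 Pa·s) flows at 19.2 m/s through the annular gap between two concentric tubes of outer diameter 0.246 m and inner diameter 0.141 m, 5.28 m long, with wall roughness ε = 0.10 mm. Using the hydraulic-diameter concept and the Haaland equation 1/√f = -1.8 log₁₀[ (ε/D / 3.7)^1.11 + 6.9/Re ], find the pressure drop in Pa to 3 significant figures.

ΔP ≈ 221 Pa

Hydraulic diameter D_h = 4A/P = D_o - D_i = 0.246 - 0.141 = 0.105 m.
Re = ρVD_h/μ = 1.1·19.2·0.105/2.08e-05 = 1.066e+05.
ε/D_h = 0.0001/0.105 = 0.000952; Haaland gives 1/√f = -1.8 log₁₀[0.000104+6.47e-05] = 6.793, so f = 0.02167.
ΔP = f(L/D_h)(ρV²/2) = 0.02167·5.28/0.105·202.8 = 221 Pa.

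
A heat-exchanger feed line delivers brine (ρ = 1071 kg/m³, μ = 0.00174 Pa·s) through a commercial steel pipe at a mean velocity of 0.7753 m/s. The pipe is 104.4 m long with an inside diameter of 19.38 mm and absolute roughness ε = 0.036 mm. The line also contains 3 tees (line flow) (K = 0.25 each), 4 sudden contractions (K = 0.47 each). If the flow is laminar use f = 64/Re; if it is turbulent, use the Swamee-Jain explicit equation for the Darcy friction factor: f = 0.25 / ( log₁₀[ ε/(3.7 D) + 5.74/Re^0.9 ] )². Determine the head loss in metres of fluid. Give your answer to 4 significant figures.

Reynolds number Re = ρVD/μ = 1071 · 0.7753 · 0.01938 / 0.00174 = 9248.
Re > 4000 → turbulent. Relative roughness ε/D = 3.6e-05/0.01938 = 0.00186. Swamee-Jain: f = 0.25/(log₁₀[0.00186/3.7 + 5.74/9248^0.9])² = 0.25/(log₁₀[0.000502 + 0.00155])² = 0.25/(-2.688)² = 0.03459.
Total minor-loss coefficient ΣK = 3·0.25 + 4·0.47 = 2.63.
ΔP = [f·L/D + ΣK]·(ρV²/2) = [0.03459·104.4/0.01938 + 2.63]·(1071·0.7753²/2) = [186.3 + 2.63]·321.9 = 6.082e+04 Pa.
Head loss h_f = ΔP/(ρg) = 6.082e+04/(1071·9.81) = 5.789 m.

h_f ≈ 5.789 m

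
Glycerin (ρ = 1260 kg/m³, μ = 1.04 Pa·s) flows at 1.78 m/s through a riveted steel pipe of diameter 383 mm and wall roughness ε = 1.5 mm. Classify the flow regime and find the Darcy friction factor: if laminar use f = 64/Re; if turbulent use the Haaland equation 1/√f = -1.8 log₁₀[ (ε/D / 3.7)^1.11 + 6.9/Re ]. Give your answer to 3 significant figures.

Re = ρVD/μ = 1260·1.78·0.383/1.04 = 826.
Re < 2300 → laminar, so f = 64/Re = 0.07749 (roughness is irrelevant in laminar flow).

f ≈ 0.0775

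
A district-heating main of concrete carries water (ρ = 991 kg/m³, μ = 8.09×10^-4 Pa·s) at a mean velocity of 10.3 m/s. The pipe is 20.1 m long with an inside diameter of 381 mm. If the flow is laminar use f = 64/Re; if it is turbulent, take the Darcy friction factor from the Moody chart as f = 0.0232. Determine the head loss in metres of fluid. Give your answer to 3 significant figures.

h_f ≈ 6.62 m

Reynolds number Re = ρVD/μ = 991 · 10.3 · 0.381 / 0.000809 = 4.807e+06.
Re > 4000 → turbulent; use the Moody-chart value f = 0.0232.
Darcy-Weisbach: ΔP = f(L/D)(ρV²/2) = 0.0232·(20.1/0.381)·(991·10.3²/2) = 0.0232·52.76·5.257e+04 = 6.434e+04 Pa.
Head loss h_f = ΔP/(ρg) = 6.434e+04/(991·9.81) = 6.62 m.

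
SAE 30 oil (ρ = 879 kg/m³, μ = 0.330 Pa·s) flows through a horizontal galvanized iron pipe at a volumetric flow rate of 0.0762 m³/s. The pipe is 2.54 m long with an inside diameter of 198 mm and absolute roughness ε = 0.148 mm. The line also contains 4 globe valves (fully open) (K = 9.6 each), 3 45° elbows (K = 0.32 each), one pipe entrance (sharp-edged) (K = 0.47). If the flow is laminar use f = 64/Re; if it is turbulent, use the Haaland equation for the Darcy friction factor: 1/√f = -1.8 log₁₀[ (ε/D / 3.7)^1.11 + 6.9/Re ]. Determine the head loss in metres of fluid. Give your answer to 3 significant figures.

h_f ≈ 12.6 m

Cross-sectional area A = πD²/4 = π(0.198)²/4 = 0.03079 m²; mean velocity V = Q/A = 0.0762/0.03079 = 2.475 m/s.
Reynolds number Re = ρVD/μ = 879 · 2.475 · 0.198 / 0.33 = 1305.
Re < 2300 → laminar flow, so f = 64/Re = 64/1305 = 0.04903 (the turbulent correlation is not needed).
Total minor-loss coefficient ΣK = 4·9.6 + 3·0.32 + 1·0.47 = 39.8.
ΔP = [f·L/D + ΣK]·(ρV²/2) = [0.04903·2.54/0.198 + 39.8]·(879·2.475²/2) = [0.629 + 39.8]·2692 = 1.089e+05 Pa.
Head loss h_f = ΔP/(ρg) = 1.089e+05/(879·9.81) = 12.6 m.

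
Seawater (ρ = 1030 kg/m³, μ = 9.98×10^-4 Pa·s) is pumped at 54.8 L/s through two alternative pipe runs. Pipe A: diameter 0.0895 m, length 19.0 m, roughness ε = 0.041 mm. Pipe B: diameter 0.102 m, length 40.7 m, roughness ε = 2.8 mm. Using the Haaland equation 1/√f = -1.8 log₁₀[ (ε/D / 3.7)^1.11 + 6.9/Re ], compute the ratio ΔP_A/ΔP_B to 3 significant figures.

ΔP_A/ΔP_B ≈ 0.276

Pipe A: V = Q/A = 0.0548/0.006291 = 8.711 m/s; Re = 8.046e+05; ε/D = 0.000458; Haaland → f = 0.01698; ΔP_A = f(L/D)(ρV²/2) = 1.409e+05 Pa.
Pipe B: V = Q/A = 0.0548/0.008171 = 6.706 m/s; Re = 7.06e+05; ε/D = 0.0275; Haaland → f = 0.05528; ΔP_B = f(L/D)(ρV²/2) = 5.109e+05 Pa.
ΔP_A/ΔP_B = 1.409e+05/5.109e+05 = 0.276.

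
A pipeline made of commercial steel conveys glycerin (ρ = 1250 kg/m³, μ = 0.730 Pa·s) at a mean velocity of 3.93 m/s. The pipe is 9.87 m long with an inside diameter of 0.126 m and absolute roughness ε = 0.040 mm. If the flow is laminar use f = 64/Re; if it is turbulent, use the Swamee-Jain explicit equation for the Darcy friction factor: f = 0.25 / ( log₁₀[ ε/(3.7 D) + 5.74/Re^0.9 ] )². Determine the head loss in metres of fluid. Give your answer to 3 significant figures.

Reynolds number Re = ρVD/μ = 1250 · 3.93 · 0.126 / 0.73 = 847.9.
Re < 2300 → laminar flow, so f = 64/Re = 64/847.9 = 0.07548 (the turbulent correlation is not needed).
Darcy-Weisbach: ΔP = f(L/D)(ρV²/2) = 0.07548·(9.87/0.126)·(1250·3.93²/2) = 0.07548·78.33·9653 = 5.707e+04 Pa.
Head loss h_f = ΔP/(ρg) = 5.707e+04/(1250·9.81) = 4.65 m.

h_f ≈ 4.65 m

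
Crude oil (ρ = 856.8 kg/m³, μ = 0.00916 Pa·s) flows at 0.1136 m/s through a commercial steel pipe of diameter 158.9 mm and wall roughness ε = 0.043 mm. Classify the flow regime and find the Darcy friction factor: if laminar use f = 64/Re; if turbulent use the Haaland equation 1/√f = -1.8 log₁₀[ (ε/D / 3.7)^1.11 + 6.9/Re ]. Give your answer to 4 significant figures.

Re = ρVD/μ = 856.8·0.1136·0.1589/0.00916 = 1688.
Re < 2300 → laminar, so f = 64/Re = 0.0379 (roughness is irrelevant in laminar flow).

f ≈ 0.03790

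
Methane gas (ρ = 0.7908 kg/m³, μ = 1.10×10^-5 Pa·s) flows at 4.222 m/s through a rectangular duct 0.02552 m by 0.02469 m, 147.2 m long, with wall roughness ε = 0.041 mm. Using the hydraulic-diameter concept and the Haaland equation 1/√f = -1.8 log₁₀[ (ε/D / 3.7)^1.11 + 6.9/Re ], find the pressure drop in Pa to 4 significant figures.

ΔP ≈ 1455 Pa

Hydraulic diameter D_h = 4A/P = 4·(0.02552·0.02469)/(2·(0.02552+0.02469)) = 0.00252/0.1004 = 0.0251 m.
Re = ρVD_h/μ = 0.7908·4.222·0.0251/1.1e-05 = 7618.
ε/D_h = 4.1e-05/0.0251 = 0.00163; Haaland gives 1/√f = -1.8 log₁₀[0.000189+0.000906] = 5.329, so f = 0.03521.
ΔP = f(L/D_h)(ρV²/2) = 0.03521·147.2/0.0251·7.048 = 1455 Pa.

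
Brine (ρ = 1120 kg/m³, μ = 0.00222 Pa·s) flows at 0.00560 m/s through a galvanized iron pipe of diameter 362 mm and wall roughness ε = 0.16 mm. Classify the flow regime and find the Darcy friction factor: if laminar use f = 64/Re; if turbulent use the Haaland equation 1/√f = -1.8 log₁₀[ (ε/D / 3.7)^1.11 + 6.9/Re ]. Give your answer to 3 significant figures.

Re = ρVD/μ = 1120·0.0056·0.362/0.00222 = 1023.
Re < 2300 → laminar, so f = 64/Re = 0.06258 (roughness is irrelevant in laminar flow).

f ≈ 0.0626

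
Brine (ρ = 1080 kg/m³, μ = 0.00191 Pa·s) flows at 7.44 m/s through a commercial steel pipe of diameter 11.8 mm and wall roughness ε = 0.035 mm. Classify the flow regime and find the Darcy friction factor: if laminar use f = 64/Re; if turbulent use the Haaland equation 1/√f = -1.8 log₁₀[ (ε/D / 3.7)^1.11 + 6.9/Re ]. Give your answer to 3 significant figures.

f ≈ 0.0284

Re = ρVD/μ = 1080·7.44·0.0118/0.00191 = 4.964e+04.
Re > 4000 → turbulent. ε/D = 3.5e-05/0.0118 = 0.00297; Haaland: 1/√f = -1.8 log₁₀[0.000366 + 0.000139] = 5.934, so f = 0.0284.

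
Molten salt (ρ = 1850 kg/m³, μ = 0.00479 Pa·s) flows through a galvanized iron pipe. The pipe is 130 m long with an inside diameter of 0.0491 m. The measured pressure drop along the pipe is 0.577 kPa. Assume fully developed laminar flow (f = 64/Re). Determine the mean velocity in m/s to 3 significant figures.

V ≈ 0.0698 m/s

For laminar flow, f = 64/Re with Re = ρVD/μ, so Darcy-Weisbach reduces to ΔP = 32μLV/D². Solving for V: V = ΔP·D²/(32μL) = 577·(0.0491)²/(32·0.00479·130) = 0.06981 m/s.
Check: Re = ρVD/μ = 1850·0.06981·0.0491/0.00479 = 1324 < 2300, so the laminar assumption holds.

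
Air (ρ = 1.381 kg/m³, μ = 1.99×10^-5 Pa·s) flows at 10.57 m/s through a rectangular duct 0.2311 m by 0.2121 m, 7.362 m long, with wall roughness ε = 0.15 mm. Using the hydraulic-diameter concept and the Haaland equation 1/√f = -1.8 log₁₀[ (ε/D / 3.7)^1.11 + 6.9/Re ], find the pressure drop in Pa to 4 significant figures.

Hydraulic diameter D_h = 4A/P = 4·(0.2311·0.2121)/(2·(0.2311+0.2121)) = 0.1961/0.8864 = 0.2212 m.
Re = ρVD_h/μ = 1.381·10.57·0.2212/1.99e-05 = 1.623e+05.
ε/D_h = 0.00015/0.2212 = 0.000678; Haaland gives 1/√f = -1.8 log₁₀[7.11e-05+4.25e-05] = 7.1, so f = 0.01984.
ΔP = f(L/D_h)(ρV²/2) = 0.01984·7.362/0.2212·77.15 = 50.94 Pa.

ΔP ≈ 50.94 Pa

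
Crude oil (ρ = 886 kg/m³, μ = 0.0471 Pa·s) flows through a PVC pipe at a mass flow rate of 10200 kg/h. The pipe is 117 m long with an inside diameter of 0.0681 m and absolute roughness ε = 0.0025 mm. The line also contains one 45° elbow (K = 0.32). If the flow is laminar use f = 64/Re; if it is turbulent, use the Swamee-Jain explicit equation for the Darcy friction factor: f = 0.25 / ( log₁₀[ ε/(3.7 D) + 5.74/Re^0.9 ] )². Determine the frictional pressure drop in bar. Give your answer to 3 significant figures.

ΔP ≈ 0.335 bar

ṁ = 10200 kg/h = 10200/3600 = 2.833 kg/s.
A = πD²/4 = π(0.0681)²/4 = 0.003642 m²; mean velocity V = ṁ/(ρA) = 2.833/(886 · 0.003642) = 0.878 m/s.
Reynolds number Re = ρVD/μ = 886 · 0.878 · 0.0681 / 0.0471 = 1125.
Re < 2300 → laminar flow, so f = 64/Re = 64/1125 = 0.0569 (the turbulent correlation is not needed).
Total minor-loss coefficient ΣK = 1·0.32 = 0.32.
ΔP = [f·L/D + ΣK]·(ρV²/2) = [0.0569·117/0.0681 + 0.32]·(886·0.878²/2) = [97.76 + 0.32]·341.5 = 3.349e+04 Pa.
ΔP = 3.349e+04 Pa = 0.335 bar.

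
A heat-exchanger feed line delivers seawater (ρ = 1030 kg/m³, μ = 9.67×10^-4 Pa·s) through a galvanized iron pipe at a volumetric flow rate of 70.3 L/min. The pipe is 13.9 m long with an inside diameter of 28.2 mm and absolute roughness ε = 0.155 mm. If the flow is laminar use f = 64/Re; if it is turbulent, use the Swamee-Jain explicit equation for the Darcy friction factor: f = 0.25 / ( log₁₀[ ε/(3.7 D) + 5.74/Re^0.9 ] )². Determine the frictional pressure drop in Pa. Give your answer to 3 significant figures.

Q = 70.3 L/min = 70.3/60000 = 0.001172 m³/s.
Cross-sectional area A = πD²/4 = π(0.0282)²/4 = 0.0006246 m²; mean velocity V = Q/A = 0.001172/0.0006246 = 1.876 m/s.
Reynolds number Re = ρVD/μ = 1030 · 1.876 · 0.0282 / 0.000967 = 5.635e+04.
Re > 4000 → turbulent. Relative roughness ε/D = 0.000155/0.0282 = 0.0055. Swamee-Jain: f = 0.25/(log₁₀[0.0055/3.7 + 5.74/5.635e+04^0.9])² = 0.25/(log₁₀[0.00149 + 0.000304])² = 0.25/(-2.747)² = 0.03312.
Darcy-Weisbach: ΔP = f(L/D)(ρV²/2) = 0.03312·(13.9/0.0282)·(1030·1.876²/2) = 0.03312·492.9·1812 = 2.959e+04 Pa.

ΔP ≈ 29600 Pa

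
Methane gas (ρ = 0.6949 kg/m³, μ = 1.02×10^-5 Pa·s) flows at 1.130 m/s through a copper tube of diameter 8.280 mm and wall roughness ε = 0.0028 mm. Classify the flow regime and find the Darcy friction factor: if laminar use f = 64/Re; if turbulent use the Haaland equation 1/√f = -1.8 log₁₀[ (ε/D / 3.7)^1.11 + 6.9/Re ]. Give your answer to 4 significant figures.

f ≈ 0.1004

Re = ρVD/μ = 0.6949·1.13·0.00828/1.02e-05 = 637.4.
Re < 2300 → laminar, so f = 64/Re = 0.1004 (roughness is irrelevant in laminar flow).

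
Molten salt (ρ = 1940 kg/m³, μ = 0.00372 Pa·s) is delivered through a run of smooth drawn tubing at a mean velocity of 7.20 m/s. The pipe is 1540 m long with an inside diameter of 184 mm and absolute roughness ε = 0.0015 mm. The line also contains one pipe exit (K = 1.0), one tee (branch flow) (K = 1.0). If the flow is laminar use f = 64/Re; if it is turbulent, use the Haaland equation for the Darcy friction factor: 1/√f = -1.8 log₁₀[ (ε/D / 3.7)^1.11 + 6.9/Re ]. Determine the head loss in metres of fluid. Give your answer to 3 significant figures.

Reynolds number Re = ρVD/μ = 1940 · 7.2 · 0.184 / 0.00372 = 6.909e+05.
Re > 4000 → turbulent. Relative roughness ε/D = 1.5e-06/0.184 = 8.15e-06. Haaland: 1/√f = -1.8 log₁₀[(8.15e-06/3.7)^1.11 + 6.9/6.909e+05] = -1.8 log₁₀[5.26e-07 + 9.99e-06] = 8.961, so f = 0.01245.
Total minor-loss coefficient ΣK = 1·1 + 1·1 = 2.
ΔP = [f·L/D + ΣK]·(ρV²/2) = [0.01245·1540/0.184 + 2]·(1940·7.2²/2) = [104.2 + 2]·5.028e+04 = 5.342e+06 Pa.
Head loss h_f = ΔP/(ρg) = 5.342e+06/(1940·9.81) = 281 m.

h_f ≈ 281 m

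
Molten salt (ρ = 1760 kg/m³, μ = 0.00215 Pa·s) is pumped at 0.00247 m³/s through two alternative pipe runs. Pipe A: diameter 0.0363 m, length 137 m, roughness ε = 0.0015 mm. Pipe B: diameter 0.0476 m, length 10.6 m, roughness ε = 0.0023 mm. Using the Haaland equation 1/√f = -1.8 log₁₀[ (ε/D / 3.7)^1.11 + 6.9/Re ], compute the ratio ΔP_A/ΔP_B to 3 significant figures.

Pipe A: V = Q/A = 0.00247/0.001035 = 2.387 m/s; Re = 7.092e+04; ε/D = 4.13e-05; Haaland → f = 0.01931; ΔP_A = f(L/D)(ρV²/2) = 3.653e+05 Pa.
Pipe B: V = Q/A = 0.00247/0.00178 = 1.388 m/s; Re = 5.408e+04; ε/D = 4.83e-05; Haaland → f = 0.02049; ΔP_B = f(L/D)(ρV²/2) = 7734 Pa.
ΔP_A/ΔP_B = 3.653e+05/7734 = 47.2.

ΔP_A/ΔP_B ≈ 47.2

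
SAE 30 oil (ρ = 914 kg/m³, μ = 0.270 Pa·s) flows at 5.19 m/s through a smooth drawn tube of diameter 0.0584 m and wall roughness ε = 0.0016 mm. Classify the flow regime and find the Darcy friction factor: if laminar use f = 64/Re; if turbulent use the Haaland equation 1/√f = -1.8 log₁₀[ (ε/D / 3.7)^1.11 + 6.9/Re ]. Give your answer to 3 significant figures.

f ≈ 0.0624

Re = ρVD/μ = 914·5.19·0.0584/0.27 = 1026.
Re < 2300 → laminar, so f = 64/Re = 0.06238 (roughness is irrelevant in laminar flow).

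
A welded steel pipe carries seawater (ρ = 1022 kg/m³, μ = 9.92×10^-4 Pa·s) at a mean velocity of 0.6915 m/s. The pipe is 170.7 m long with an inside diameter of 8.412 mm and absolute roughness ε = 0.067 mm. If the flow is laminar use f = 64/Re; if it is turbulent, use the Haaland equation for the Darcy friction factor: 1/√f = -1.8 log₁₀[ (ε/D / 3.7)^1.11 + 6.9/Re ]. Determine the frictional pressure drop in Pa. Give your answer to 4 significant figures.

Reynolds number Re = ρVD/μ = 1022 · 0.6915 · 0.008412 / 0.000992 = 5993.
Re > 4000 → turbulent. Relative roughness ε/D = 6.7e-05/0.008412 = 0.00796. Haaland: 1/√f = -1.8 log₁₀[(0.00796/3.7)^1.11 + 6.9/5993] = -1.8 log₁₀[0.0011 + 0.00115] = 4.767, so f = 0.044.
Darcy-Weisbach: ΔP = f(L/D)(ρV²/2) = 0.044·(170.7/0.008412)·(1022·0.6915²/2) = 0.044·2.029e+04·244.3 = 2.182e+05 Pa.

ΔP ≈ 218200 Pa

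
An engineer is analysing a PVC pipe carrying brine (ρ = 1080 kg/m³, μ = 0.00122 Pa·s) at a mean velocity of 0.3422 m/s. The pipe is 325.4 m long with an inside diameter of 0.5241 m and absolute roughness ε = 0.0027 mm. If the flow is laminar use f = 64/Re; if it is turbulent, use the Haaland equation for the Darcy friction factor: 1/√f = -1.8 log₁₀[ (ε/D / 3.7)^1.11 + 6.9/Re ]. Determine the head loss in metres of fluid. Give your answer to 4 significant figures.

h_f ≈ 0.06020 m

Reynolds number Re = ρVD/μ = 1080 · 0.3422 · 0.5241 / 0.00122 = 1.588e+05.
Re > 4000 → turbulent. Relative roughness ε/D = 2.7e-06/0.5241 = 5.15e-06. Haaland: 1/√f = -1.8 log₁₀[(5.15e-06/3.7)^1.11 + 6.9/1.588e+05] = -1.8 log₁₀[3.16e-07 + 4.35e-05] = 7.846, so f = 0.01625.
Darcy-Weisbach: ΔP = f(L/D)(ρV²/2) = 0.01625·(325.4/0.5241)·(1080·0.3422²/2) = 0.01625·620.9·63.23 = 637.8 Pa.
Head loss h_f = ΔP/(ρg) = 637.8/(1080·9.81) = 0.06020 m.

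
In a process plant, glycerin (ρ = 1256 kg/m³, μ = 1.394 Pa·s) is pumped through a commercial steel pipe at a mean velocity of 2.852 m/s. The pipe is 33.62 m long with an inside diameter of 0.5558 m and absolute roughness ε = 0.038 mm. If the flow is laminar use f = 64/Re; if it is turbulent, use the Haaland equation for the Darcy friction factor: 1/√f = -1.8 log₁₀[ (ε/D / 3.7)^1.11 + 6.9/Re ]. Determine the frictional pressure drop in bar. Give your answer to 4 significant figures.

ΔP ≈ 0.1385 bar

Reynolds number Re = ρVD/μ = 1256 · 2.852 · 0.5558 / 1.39 = 1428.
Re < 2300 → laminar flow, so f = 64/Re = 64/1428 = 0.04481 (the turbulent correlation is not needed).
Darcy-Weisbach: ΔP = f(L/D)(ρV²/2) = 0.04481·(33.62/0.5558)·(1256·2.852²/2) = 0.04481·60.49·5108 = 1.385e+04 Pa.
ΔP = 1.385e+04 Pa = 0.1385 bar.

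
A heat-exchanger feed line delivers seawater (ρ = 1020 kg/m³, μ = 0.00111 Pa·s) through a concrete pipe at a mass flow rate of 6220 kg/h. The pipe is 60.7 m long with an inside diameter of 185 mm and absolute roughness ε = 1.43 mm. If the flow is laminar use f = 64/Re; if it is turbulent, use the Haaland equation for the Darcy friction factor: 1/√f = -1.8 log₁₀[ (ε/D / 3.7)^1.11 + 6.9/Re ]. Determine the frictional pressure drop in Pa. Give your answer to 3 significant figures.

ΔP ≈ 26.8 Pa

ṁ = 6220 kg/h = 6220/3600 = 1.728 kg/s.
A = πD²/4 = π(0.185)²/4 = 0.02688 m²; mean velocity V = ṁ/(ρA) = 1.728/(1020 · 0.02688) = 0.06302 m/s.
Reynolds number Re = ρVD/μ = 1020 · 0.06302 · 0.185 / 0.00111 = 1.071e+04.
Re > 4000 → turbulent. Relative roughness ε/D = 0.00143/0.185 = 0.00773. Haaland: 1/√f = -1.8 log₁₀[(0.00773/3.7)^1.11 + 6.9/1.071e+04] = -1.8 log₁₀[0.00106 + 0.000644] = 4.983, so f = 0.04027.
Darcy-Weisbach: ΔP = f(L/D)(ρV²/2) = 0.04027·(60.7/0.185)·(1020·0.06302²/2) = 0.04027·328.1·2.025 = 26.76 Pa.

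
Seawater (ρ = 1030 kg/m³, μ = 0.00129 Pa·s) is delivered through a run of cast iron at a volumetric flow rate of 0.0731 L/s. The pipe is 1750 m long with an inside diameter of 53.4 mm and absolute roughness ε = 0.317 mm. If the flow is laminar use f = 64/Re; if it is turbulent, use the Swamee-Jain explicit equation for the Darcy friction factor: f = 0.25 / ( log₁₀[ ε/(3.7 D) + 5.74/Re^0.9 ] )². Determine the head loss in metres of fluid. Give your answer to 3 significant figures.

Q = 0.0731 L/s = 0.0731/1000 = 7.31e-05 m³/s.
Cross-sectional area A = πD²/4 = π(0.0534)²/4 = 0.00224 m²; mean velocity V = Q/A = 7.31e-05/0.00224 = 0.03264 m/s.
Reynolds number Re = ρVD/μ = 1030 · 0.03264 · 0.0534 / 0.00129 = 1392.
Re < 2300 → laminar flow, so f = 64/Re = 64/1392 = 0.04599 (the turbulent correlation is not needed).
Darcy-Weisbach: ΔP = f(L/D)(ρV²/2) = 0.04599·(1750/0.0534)·(1030·0.03264²/2) = 0.04599·3.277e+04·0.5487 = 826.9 Pa.
Head loss h_f = ΔP/(ρg) = 826.9/(1030·9.81) = 0.0818 m.

h_f ≈ 0.0818 m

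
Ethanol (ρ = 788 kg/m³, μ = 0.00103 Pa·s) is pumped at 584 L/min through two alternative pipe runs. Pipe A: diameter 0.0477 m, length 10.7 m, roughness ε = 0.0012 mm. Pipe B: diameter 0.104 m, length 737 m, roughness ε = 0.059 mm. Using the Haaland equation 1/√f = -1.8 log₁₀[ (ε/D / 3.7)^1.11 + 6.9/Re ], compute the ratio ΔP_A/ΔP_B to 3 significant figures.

Pipe A: V = Q/A = 0.009733/0.001787 = 5.447 m/s; Re = 1.988e+05; ε/D = 2.52e-05; Haaland → f = 0.01568; ΔP_A = f(L/D)(ρV²/2) = 4.11e+04 Pa.
Pipe B: V = Q/A = 0.009733/0.008495 = 1.146 m/s; Re = 9.116e+04; ε/D = 0.000567; Haaland → f = 0.02058; ΔP_B = f(L/D)(ρV²/2) = 7.543e+04 Pa.
ΔP_A/ΔP_B = 4.11e+04/7.543e+04 = 0.545.

ΔP_A/ΔP_B ≈ 0.545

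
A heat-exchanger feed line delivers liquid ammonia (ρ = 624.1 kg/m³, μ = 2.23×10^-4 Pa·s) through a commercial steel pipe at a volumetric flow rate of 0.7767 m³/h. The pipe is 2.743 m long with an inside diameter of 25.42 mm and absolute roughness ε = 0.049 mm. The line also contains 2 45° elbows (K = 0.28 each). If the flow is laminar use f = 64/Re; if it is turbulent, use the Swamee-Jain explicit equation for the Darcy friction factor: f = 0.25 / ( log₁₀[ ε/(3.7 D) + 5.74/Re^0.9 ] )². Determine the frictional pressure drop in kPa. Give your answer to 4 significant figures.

ΔP ≈ 0.2032 kPa

Q = 0.7767 m³/h = 0.7767/3600 = 0.0002157 m³/s.
Cross-sectional area A = πD²/4 = π(0.02542)²/4 = 0.0005075 m²; mean velocity V = Q/A = 0.0002157/0.0005075 = 0.4251 m/s.
Reynolds number Re = ρVD/μ = 624.1 · 0.4251 · 0.02542 / 0.000223 = 3.024e+04.
Re > 4000 → turbulent. Relative roughness ε/D = 4.9e-05/0.02542 = 0.00193. Swamee-Jain: f = 0.25/(log₁₀[0.00193/3.7 + 5.74/3.024e+04^0.9])² = 0.25/(log₁₀[0.000521 + 0.000533])² = 0.25/(-2.977)² = 0.0282.
Total minor-loss coefficient ΣK = 2·0.28 = 0.56.
ΔP = [f·L/D + ΣK]·(ρV²/2) = [0.0282·2.743/0.02542 + 0.56]·(624.1·0.4251²/2) = [3.043 + 0.56]·56.4 = 203.2 Pa.
ΔP = 203.2 Pa = 0.2032 kPa.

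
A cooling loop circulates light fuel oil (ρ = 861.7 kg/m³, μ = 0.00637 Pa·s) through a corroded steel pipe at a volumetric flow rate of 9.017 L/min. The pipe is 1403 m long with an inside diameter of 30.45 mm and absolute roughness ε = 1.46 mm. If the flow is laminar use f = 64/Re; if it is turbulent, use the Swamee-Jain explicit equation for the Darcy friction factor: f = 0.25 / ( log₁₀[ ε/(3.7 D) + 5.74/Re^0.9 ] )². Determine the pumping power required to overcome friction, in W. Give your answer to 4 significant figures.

P ≈ 9.566 W

Q = 9.017 L/min = 9.017/60000 = 0.0001503 m³/s.
Cross-sectional area A = πD²/4 = π(0.03045)²/4 = 0.0007282 m²; mean velocity V = Q/A = 0.0001503/0.0007282 = 0.2064 m/s.
Reynolds number Re = ρVD/μ = 861.7 · 0.2064 · 0.03045 / 0.00637 = 850.1.
Re < 2300 → laminar flow, so f = 64/Re = 64/850.1 = 0.07529 (the turbulent correlation is not needed).
Darcy-Weisbach: ΔP = f(L/D)(ρV²/2) = 0.07529·(1403/0.03045)·(861.7·0.2064²/2) = 0.07529·4.608e+04·18.35 = 6.365e+04 Pa.
Pumping power P = QΔP = 0.0001503·6.365e+04 = 9.5660 W = 9.566 W.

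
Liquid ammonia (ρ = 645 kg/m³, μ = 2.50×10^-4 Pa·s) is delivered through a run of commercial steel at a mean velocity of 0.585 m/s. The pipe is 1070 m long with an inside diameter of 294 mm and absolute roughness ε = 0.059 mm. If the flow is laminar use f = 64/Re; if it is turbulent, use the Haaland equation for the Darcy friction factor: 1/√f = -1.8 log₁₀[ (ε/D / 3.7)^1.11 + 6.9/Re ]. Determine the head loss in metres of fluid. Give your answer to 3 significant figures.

h_f ≈ 0.981 m

Reynolds number Re = ρVD/μ = 645 · 0.585 · 0.294 / 0.00025 = 4.437e+05.
Re > 4000 → turbulent. Relative roughness ε/D = 5.9e-05/0.294 = 0.000201. Haaland: 1/√f = -1.8 log₁₀[(0.000201/3.7)^1.11 + 6.9/4.437e+05] = -1.8 log₁₀[1.84e-05 + 1.55e-05] = 8.044, so f = 0.01545.
Darcy-Weisbach: ΔP = f(L/D)(ρV²/2) = 0.01545·(1070/0.294)·(645·0.585²/2) = 0.01545·3639·110.4 = 6207 Pa.
Head loss h_f = ΔP/(ρg) = 6207/(645·9.81) = 0.981 m.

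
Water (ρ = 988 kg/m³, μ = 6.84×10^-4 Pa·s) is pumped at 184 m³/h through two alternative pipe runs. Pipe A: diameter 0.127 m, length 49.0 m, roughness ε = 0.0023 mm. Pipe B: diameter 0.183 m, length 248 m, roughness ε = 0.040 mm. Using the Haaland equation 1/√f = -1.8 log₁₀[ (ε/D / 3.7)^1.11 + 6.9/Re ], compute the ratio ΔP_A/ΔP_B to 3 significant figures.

Pipe A: V = Q/A = 0.05111/0.01267 = 4.035 m/s; Re = 7.402e+05; ε/D = 1.81e-05; Haaland → f = 0.01247; ΔP_A = f(L/D)(ρV²/2) = 3.87e+04 Pa.
Pipe B: V = Q/A = 0.05111/0.0263 = 1.943 m/s; Re = 5.137e+05; ε/D = 0.000219; Haaland → f = 0.01543; ΔP_B = f(L/D)(ρV²/2) = 3.9e+04 Pa.
ΔP_A/ΔP_B = 3.87e+04/3.9e+04 = 0.992.

ΔP_A/ΔP_B ≈ 0.992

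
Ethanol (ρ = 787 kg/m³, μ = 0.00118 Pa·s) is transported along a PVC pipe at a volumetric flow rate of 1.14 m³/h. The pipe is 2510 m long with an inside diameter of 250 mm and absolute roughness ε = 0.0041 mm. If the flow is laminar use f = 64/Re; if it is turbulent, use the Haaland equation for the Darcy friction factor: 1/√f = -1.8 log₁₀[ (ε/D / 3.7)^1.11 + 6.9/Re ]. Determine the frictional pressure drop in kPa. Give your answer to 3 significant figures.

ΔP ≈ 0.00978 kPa

Q = 1.14 m³/h = 1.14/3600 = 0.0003167 m³/s.
Cross-sectional area A = πD²/4 = π(0.25)²/4 = 0.04909 m²; mean velocity V = Q/A = 0.0003167/0.04909 = 0.006451 m/s.
Reynolds number Re = ρVD/μ = 787 · 0.006451 · 0.25 / 0.00118 = 1076.
Re < 2300 → laminar flow, so f = 64/Re = 64/1076 = 0.0595 (the turbulent correlation is not needed).
Darcy-Weisbach: ΔP = f(L/D)(ρV²/2) = 0.0595·(2510/0.25)·(787·0.006451²/2) = 0.0595·1.004e+04·0.01638 = 9.783 Pa.
ΔP = 9.783 Pa = 0.00978 kPa.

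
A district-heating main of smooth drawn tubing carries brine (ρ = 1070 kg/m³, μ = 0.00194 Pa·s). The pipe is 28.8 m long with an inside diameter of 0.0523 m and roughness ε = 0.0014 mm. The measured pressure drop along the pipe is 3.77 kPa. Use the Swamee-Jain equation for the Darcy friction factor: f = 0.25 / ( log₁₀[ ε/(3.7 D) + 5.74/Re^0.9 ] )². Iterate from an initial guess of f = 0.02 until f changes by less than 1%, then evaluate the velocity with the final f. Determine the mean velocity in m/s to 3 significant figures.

V ≈ 0.705 m/s

Rearranging Darcy-Weisbach: V = √(2·ΔP·D/(f·L·ρ)). With ε/D = 1.4e-06/0.0523 = 2.68e-05, iterate starting from f = 0.02:
  f = 0.02 → V = √(2·3770·0.0523/(0.02·28.8·1070)) = 0.7999 m/s; Re = ρVD/μ = 2.307e+04; f → 0.02498
  f = 0.02498 → V = 0.7157 m/s; Re = 2.064e+04; f → 0.02568
  f = 0.02568 → V = 0.7059 m/s; Re = 2.036e+04; f → 0.02577
Converged (Δf/f < 1%). With the final f = 0.02577: V = √(2·3770·0.0523/(0.02577·28.8·1070)) = 0.7047 m/s.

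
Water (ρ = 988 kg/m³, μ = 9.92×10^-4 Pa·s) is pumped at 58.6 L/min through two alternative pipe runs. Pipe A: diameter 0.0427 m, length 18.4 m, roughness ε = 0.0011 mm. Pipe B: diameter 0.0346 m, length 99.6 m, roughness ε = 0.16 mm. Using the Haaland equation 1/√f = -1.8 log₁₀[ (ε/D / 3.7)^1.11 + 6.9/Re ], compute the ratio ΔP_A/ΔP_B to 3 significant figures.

ΔP_A/ΔP_B ≈ 0.0474

Pipe A: V = Q/A = 0.0009767/0.001432 = 0.682 m/s; Re = 2.901e+04; ε/D = 2.58e-05; Haaland → f = 0.02355; ΔP_A = f(L/D)(ρV²/2) = 2332 Pa.
Pipe B: V = Q/A = 0.0009767/0.0009402 = 1.039 m/s; Re = 3.58e+04; ε/D = 0.00462; Haaland → f = 0.03209; ΔP_B = f(L/D)(ρV²/2) = 4.923e+04 Pa.
ΔP_A/ΔP_B = 2332/4.923e+04 = 0.0474.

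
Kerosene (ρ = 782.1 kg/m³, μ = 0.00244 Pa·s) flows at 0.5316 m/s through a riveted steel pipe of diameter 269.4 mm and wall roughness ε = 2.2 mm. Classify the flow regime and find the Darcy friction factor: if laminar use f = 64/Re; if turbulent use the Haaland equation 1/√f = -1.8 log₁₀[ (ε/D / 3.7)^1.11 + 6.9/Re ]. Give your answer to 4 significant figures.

Re = ρVD/μ = 782.1·0.5316·0.2694/0.00244 = 4.59e+04.
Re > 4000 → turbulent. ε/D = 0.0022/0.2694 = 0.00817; Haaland: 1/√f = -1.8 log₁₀[0.00113 + 0.00015] = 5.209, so f = 0.03685.

f ≈ 0.03685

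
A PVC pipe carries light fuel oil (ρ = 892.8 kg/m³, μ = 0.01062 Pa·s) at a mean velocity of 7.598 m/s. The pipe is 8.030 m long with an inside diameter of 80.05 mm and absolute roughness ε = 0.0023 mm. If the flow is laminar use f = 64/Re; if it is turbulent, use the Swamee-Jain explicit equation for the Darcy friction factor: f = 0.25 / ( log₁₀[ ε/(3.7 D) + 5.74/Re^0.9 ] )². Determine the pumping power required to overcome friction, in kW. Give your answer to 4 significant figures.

P ≈ 2.054 kW

Reynolds number Re = ρVD/μ = 892.8 · 7.598 · 0.08005 / 0.0106 = 5.113e+04.
Re > 4000 → turbulent. Relative roughness ε/D = 2.3e-06/0.08005 = 2.87e-05. Swamee-Jain: f = 0.25/(log₁₀[2.87e-05/3.7 + 5.74/5.113e+04^0.9])² = 0.25/(log₁₀[7.77e-06 + 0.000332])² = 0.25/(-3.469)² = 0.02078.
Darcy-Weisbach: ΔP = f(L/D)(ρV²/2) = 0.02078·(8.03/0.08005)·(892.8·7.598²/2) = 0.02078·100.3·2.577e+04 = 5.371e+04 Pa.
Q = V·A = 7.598·0.005033 = 0.03824 m³/s.
Pumping power P = QΔP = 0.03824·5.371e+04 = 2053.8 W = 2.054 kW.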